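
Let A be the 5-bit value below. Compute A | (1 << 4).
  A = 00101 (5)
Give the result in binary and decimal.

Mask = 1 << 4 = 10000
Bit 4 of A is 0, so OR-ing with the mask flips it to 1.
  00101
| 10000
-------
  10101

Answer: 10101 (21)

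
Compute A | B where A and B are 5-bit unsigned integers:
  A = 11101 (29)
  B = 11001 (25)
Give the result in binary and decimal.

Apply | to each column (1 where either bit is 1):
  11101
| 11001
-------
  11101

Answer: 11101 (29)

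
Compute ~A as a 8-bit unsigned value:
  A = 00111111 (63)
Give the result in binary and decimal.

Flip each bit (0->1, 1->0):
  00111111
  11000000

Answer: 11000000 (192)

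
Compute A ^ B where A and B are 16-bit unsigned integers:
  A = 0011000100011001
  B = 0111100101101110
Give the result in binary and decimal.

Apply ^ to each column (1 where bits differ):
  0011000100011001
^ 0111100101101110
------------------
  0100100001110111

Answer: 0100100001110111 (18551)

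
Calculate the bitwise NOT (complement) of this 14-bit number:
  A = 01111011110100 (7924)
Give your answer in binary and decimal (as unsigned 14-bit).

Flip each bit (0->1, 1->0):
  01111011110100
  10000100001011

Answer: 10000100001011 (8459)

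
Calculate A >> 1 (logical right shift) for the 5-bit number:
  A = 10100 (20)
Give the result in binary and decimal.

Logical shift right by 1: drop the bottom 1 bit(s), prepend 1 zero(s) on the left.
  10100  ->  keep [1010], discard [0], prepend 0
= 01010

Answer: 01010 (10)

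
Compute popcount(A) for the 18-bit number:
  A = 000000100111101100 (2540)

000000100111101100
1-bits at positions (from bit 0 = LSB): 2, 3, 5, 6, 7, 8, 11
Count = 7

Answer: 7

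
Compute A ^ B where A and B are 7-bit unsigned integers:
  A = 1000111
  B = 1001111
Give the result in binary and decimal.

Apply ^ to each column (1 where bits differ):
  1000111
^ 1001111
---------
  0001000

Answer: 0001000 (8)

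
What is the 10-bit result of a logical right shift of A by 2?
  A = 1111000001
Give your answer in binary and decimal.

Logical shift right by 2: drop the bottom 2 bit(s), prepend 2 zero(s) on the left.
  1111000001  ->  keep [11110000], discard [01], prepend 00
= 0011110000

Answer: 0011110000 (240)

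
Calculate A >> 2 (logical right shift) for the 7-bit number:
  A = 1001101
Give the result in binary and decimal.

Logical shift right by 2: drop the bottom 2 bit(s), prepend 2 zero(s) on the left.
  1001101  ->  keep [10011], discard [01], prepend 00
= 0010011

Answer: 0010011 (19)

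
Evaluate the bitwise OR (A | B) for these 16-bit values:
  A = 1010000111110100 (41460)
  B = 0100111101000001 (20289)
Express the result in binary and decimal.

Apply | to each column (1 where either bit is 1):
  1010000111110100
| 0100111101000001
------------------
  1110111111110101

Answer: 1110111111110101 (61429)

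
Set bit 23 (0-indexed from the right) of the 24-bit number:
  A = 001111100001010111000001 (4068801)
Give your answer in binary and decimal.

Mask = 1 << 23 = 100000000000000000000000
Bit 23 of A is 0, so OR-ing with the mask flips it to 1.
  001111100001010111000001
| 100000000000000000000000
--------------------------
  101111100001010111000001

Answer: 101111100001010111000001 (12457409)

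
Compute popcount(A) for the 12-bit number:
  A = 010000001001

010000001001
1-bits at positions (from bit 0 = LSB): 0, 3, 10
Count = 3

Answer: 3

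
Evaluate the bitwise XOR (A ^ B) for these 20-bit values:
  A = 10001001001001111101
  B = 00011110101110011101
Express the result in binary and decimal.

Apply ^ to each column (1 where bits differ):
  10001001001001111101
^ 00011110101110011101
----------------------
  10010111100111100000

Answer: 10010111100111100000 (621024)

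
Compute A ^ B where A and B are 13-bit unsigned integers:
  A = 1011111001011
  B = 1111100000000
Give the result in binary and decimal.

Apply ^ to each column (1 where bits differ):
  1011111001011
^ 1111100000000
---------------
  0100011001011

Answer: 0100011001011 (2251)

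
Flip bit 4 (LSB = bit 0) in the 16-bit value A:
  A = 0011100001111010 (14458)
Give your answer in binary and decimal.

Mask = 1 << 4 = 0000000000010000
Bit 4 of A is 1; XOR with the mask flips it to 0.
  0011100001111010
^ 0000000000010000
------------------
  0011100001101010

Answer: 0011100001101010 (14442)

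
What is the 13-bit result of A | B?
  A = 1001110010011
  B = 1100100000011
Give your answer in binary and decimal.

Apply | to each column (1 where either bit is 1):
  1001110010011
| 1100100000011
---------------
  1101110010011

Answer: 1101110010011 (7059)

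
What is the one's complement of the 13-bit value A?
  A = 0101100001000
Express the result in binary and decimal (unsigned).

Flip each bit (0->1, 1->0):
  0101100001000
  1010011110111

Answer: 1010011110111 (5367)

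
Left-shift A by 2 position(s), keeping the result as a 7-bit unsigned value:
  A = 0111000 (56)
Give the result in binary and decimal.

Shift left by 2: drop the top 2 bit(s), append 2 zero(s) on the right.
  0111000  ->  discard [01], keep [11000], append 00
= 1100000

Answer: 1100000 (96)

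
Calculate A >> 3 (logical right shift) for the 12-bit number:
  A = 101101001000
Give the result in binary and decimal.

Logical shift right by 3: drop the bottom 3 bit(s), prepend 3 zero(s) on the left.
  101101001000  ->  keep [101101001], discard [000], prepend 000
= 000101101001

Answer: 000101101001 (361)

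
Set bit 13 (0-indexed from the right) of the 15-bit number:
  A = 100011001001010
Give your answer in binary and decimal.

Mask = 1 << 13 = 010000000000000
Bit 13 of A is 0, so OR-ing with the mask flips it to 1.
  100011001001010
| 010000000000000
-----------------
  110011001001010

Answer: 110011001001010 (26186)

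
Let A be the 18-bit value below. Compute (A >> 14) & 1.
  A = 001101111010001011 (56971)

Bit 14 is the 15th from the right.
  001101111010001011
     ^
That bit is 1.

Answer: 1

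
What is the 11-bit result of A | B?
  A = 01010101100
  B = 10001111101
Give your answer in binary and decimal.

Apply | to each column (1 where either bit is 1):
  01010101100
| 10001111101
-------------
  11011111101

Answer: 11011111101 (1789)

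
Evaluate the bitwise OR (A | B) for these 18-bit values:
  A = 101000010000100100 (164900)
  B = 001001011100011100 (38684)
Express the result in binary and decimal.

Apply | to each column (1 where either bit is 1):
  101000010000100100
| 001001011100011100
--------------------
  101001011100111100

Answer: 101001011100111100 (169788)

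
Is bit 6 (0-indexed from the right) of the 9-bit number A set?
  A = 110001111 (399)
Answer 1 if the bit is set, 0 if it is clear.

Bit 6 is the 7th from the right.
  110001111
    ^
That bit is 0.

Answer: 0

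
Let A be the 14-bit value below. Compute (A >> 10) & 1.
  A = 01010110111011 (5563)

Bit 10 is the 11th from the right.
  01010110111011
     ^
That bit is 1.

Answer: 1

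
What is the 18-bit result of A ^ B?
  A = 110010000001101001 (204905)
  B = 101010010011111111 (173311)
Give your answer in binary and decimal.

Apply ^ to each column (1 where bits differ):
  110010000001101001
^ 101010010011111111
--------------------
  011000010010010110

Answer: 011000010010010110 (99478)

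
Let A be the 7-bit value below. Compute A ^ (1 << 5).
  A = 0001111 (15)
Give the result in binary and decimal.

Mask = 1 << 5 = 0100000
Bit 5 of A is 0; XOR with the mask flips it to 1.
  0001111
^ 0100000
---------
  0101111

Answer: 0101111 (47)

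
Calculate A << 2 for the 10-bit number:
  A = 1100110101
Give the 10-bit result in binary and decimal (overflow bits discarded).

Shift left by 2: drop the top 2 bit(s), append 2 zero(s) on the right.
  1100110101  ->  discard [11], keep [00110101], append 00
= 0011010100

Answer: 0011010100 (212)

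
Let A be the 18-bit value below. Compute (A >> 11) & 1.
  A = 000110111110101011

Bit 11 is the 12th from the right.
  000110111110101011
        ^
That bit is 1.

Answer: 1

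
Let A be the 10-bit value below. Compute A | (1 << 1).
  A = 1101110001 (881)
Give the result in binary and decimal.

Mask = 1 << 1 = 0000000010
Bit 1 of A is 0, so OR-ing with the mask flips it to 1.
  1101110001
| 0000000010
------------
  1101110011

Answer: 1101110011 (883)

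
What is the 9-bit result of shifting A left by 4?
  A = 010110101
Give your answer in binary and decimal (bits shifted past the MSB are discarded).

Shift left by 4: drop the top 4 bit(s), append 4 zero(s) on the right.
  010110101  ->  discard [0101], keep [10101], append 0000
= 101010000

Answer: 101010000 (336)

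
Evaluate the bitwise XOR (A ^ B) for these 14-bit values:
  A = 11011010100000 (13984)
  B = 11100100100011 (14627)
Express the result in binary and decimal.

Apply ^ to each column (1 where bits differ):
  11011010100000
^ 11100100100011
----------------
  00111110000011

Answer: 00111110000011 (3971)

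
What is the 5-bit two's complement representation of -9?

1. Binary of +9:  01001
2. Invert bits:     10110
3. Add 1:           10111

Answer: 10111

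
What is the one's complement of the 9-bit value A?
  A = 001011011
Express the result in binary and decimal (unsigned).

Flip each bit (0->1, 1->0):
  001011011
  110100100

Answer: 110100100 (420)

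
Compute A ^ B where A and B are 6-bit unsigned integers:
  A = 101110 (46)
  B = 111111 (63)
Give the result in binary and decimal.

Apply ^ to each column (1 where bits differ):
  101110
^ 111111
--------
  010001

Answer: 010001 (17)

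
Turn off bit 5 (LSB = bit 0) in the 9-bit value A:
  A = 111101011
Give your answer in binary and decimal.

Mask = ~(1 << 5) = 111011111
Bit 5 of A is 1, so AND-ing with the mask clears it to 0.
  111101011
& 111011111
-----------
  111001011

Answer: 111001011 (459)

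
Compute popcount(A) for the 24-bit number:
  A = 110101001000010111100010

110101001000010111100010
1-bits at positions (from bit 0 = LSB): 1, 5, 6, 7, 8, 10, 15, 18, 20, 22, 23
Count = 11

Answer: 11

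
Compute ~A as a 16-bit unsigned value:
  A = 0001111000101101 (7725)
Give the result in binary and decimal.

Flip each bit (0->1, 1->0):
  0001111000101101
  1110000111010010

Answer: 1110000111010010 (57810)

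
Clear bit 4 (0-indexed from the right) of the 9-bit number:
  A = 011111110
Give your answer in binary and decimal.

Mask = ~(1 << 4) = 111101111
Bit 4 of A is 1, so AND-ing with the mask clears it to 0.
  011111110
& 111101111
-----------
  011101110

Answer: 011101110 (238)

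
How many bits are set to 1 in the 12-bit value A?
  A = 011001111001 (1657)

011001111001
1-bits at positions (from bit 0 = LSB): 0, 3, 4, 5, 6, 9, 10
Count = 7

Answer: 7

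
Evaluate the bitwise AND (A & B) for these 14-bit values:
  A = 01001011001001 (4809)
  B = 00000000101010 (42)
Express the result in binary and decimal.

Apply & to each column (1 only where both bits are 1):
  01001011001001
& 00000000101010
----------------
  00000000001000

Answer: 00000000001000 (8)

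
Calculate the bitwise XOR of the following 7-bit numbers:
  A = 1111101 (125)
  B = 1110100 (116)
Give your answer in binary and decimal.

Apply ^ to each column (1 where bits differ):
  1111101
^ 1110100
---------
  0001001

Answer: 0001001 (9)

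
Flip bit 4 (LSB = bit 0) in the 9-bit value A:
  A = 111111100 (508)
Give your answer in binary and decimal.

Mask = 1 << 4 = 000010000
Bit 4 of A is 1; XOR with the mask flips it to 0.
  111111100
^ 000010000
-----------
  111101100

Answer: 111101100 (492)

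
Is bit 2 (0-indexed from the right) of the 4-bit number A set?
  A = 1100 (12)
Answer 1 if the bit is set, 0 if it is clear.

Bit 2 is the 3rd from the right.
  1100
   ^
That bit is 1.

Answer: 1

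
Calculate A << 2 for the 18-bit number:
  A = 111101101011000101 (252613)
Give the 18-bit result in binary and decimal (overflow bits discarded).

Shift left by 2: drop the top 2 bit(s), append 2 zero(s) on the right.
  111101101011000101  ->  discard [11], keep [1101101011000101], append 00
= 110110101100010100

Answer: 110110101100010100 (224020)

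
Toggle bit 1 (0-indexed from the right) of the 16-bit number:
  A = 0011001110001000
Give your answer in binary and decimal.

Mask = 1 << 1 = 0000000000000010
Bit 1 of A is 0; XOR with the mask flips it to 1.
  0011001110001000
^ 0000000000000010
------------------
  0011001110001010

Answer: 0011001110001010 (13194)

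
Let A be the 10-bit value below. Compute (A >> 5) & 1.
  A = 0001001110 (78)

Bit 5 is the 6th from the right.
  0001001110
      ^
That bit is 0.

Answer: 0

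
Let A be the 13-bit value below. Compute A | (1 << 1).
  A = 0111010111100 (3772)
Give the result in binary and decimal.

Mask = 1 << 1 = 0000000000010
Bit 1 of A is 0, so OR-ing with the mask flips it to 1.
  0111010111100
| 0000000000010
---------------
  0111010111110

Answer: 0111010111110 (3774)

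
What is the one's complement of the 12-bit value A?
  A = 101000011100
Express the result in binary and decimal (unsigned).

Flip each bit (0->1, 1->0):
  101000011100
  010111100011

Answer: 010111100011 (1507)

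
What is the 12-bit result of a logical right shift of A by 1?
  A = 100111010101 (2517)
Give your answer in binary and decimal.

Logical shift right by 1: drop the bottom 1 bit(s), prepend 1 zero(s) on the left.
  100111010101  ->  keep [10011101010], discard [1], prepend 0
= 010011101010

Answer: 010011101010 (1258)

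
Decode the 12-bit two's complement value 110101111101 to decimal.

MSB is 1, so the value is negative. Find the magnitude:
1. Invert bits:  001010000010
2. Add 1:        001010000011  = 643
3. Apply sign:   -643

Answer: -643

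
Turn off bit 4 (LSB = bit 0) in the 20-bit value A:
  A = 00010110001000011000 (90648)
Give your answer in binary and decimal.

Mask = ~(1 << 4) = 11111111111111101111
Bit 4 of A is 1, so AND-ing with the mask clears it to 0.
  00010110001000011000
& 11111111111111101111
----------------------
  00010110001000001000

Answer: 00010110001000001000 (90632)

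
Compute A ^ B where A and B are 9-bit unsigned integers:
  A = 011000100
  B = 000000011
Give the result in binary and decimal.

Apply ^ to each column (1 where bits differ):
  011000100
^ 000000011
-----------
  011000111

Answer: 011000111 (199)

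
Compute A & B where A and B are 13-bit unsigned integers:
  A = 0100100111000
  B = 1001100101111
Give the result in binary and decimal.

Apply & to each column (1 only where both bits are 1):
  0100100111000
& 1001100101111
---------------
  0000100101000

Answer: 0000100101000 (296)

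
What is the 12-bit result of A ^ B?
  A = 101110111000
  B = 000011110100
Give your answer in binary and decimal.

Apply ^ to each column (1 where bits differ):
  101110111000
^ 000011110100
--------------
  101101001100

Answer: 101101001100 (2892)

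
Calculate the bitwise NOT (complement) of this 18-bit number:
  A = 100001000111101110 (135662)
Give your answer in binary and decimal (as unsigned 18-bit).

Flip each bit (0->1, 1->0):
  100001000111101110
  011110111000010001

Answer: 011110111000010001 (126481)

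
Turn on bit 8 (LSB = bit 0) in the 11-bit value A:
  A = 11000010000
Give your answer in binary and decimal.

Mask = 1 << 8 = 00100000000
Bit 8 of A is 0, so OR-ing with the mask flips it to 1.
  11000010000
| 00100000000
-------------
  11100010000

Answer: 11100010000 (1808)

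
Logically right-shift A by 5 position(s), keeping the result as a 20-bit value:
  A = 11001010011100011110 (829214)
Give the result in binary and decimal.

Logical shift right by 5: drop the bottom 5 bit(s), prepend 5 zero(s) on the left.
  11001010011100011110  ->  keep [110010100111000], discard [11110], prepend 00000
= 00000110010100111000

Answer: 00000110010100111000 (25912)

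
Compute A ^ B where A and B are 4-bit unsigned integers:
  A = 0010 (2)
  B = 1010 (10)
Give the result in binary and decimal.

Apply ^ to each column (1 where bits differ):
  0010
^ 1010
------
  1000

Answer: 1000 (8)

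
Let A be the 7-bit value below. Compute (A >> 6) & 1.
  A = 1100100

Bit 6 is the 7th from the right.
  1100100
  ^
That bit is 1.

Answer: 1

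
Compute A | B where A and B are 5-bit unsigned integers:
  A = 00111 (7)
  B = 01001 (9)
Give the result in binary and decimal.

Apply | to each column (1 where either bit is 1):
  00111
| 01001
-------
  01111

Answer: 01111 (15)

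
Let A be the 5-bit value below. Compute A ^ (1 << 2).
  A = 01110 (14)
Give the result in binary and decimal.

Mask = 1 << 2 = 00100
Bit 2 of A is 1; XOR with the mask flips it to 0.
  01110
^ 00100
-------
  01010

Answer: 01010 (10)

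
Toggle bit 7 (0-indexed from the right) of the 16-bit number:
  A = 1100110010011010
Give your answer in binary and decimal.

Mask = 1 << 7 = 0000000010000000
Bit 7 of A is 1; XOR with the mask flips it to 0.
  1100110010011010
^ 0000000010000000
------------------
  1100110000011010

Answer: 1100110000011010 (52250)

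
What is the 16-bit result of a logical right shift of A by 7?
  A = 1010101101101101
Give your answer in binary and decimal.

Logical shift right by 7: drop the bottom 7 bit(s), prepend 7 zero(s) on the left.
  1010101101101101  ->  keep [101010110], discard [1101101], prepend 0000000
= 0000000101010110

Answer: 0000000101010110 (342)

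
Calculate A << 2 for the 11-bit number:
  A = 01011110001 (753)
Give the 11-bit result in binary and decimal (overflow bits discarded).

Shift left by 2: drop the top 2 bit(s), append 2 zero(s) on the right.
  01011110001  ->  discard [01], keep [011110001], append 00
= 01111000100

Answer: 01111000100 (964)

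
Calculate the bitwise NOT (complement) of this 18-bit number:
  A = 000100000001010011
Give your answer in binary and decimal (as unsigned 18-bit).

Flip each bit (0->1, 1->0):
  000100000001010011
  111011111110101100

Answer: 111011111110101100 (245676)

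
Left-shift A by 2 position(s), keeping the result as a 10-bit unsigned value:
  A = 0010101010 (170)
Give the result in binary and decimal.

Shift left by 2: drop the top 2 bit(s), append 2 zero(s) on the right.
  0010101010  ->  discard [00], keep [10101010], append 00
= 1010101000

Answer: 1010101000 (680)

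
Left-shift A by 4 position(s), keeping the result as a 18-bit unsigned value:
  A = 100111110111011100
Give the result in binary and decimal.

Shift left by 4: drop the top 4 bit(s), append 4 zero(s) on the right.
  100111110111011100  ->  discard [1001], keep [11110111011100], append 0000
= 111101110111000000

Answer: 111101110111000000 (253376)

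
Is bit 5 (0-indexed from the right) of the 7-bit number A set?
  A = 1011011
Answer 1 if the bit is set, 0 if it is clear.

Bit 5 is the 6th from the right.
  1011011
   ^
That bit is 0.

Answer: 0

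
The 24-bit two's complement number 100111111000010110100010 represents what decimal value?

MSB is 1, so the value is negative. Find the magnitude:
1. Invert bits:  011000000111101001011101
2. Add 1:        011000000111101001011110  = 6322782
3. Apply sign:   -6322782

Answer: -6322782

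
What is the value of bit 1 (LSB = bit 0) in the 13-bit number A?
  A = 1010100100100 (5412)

Bit 1 is the 2nd from the right.
  1010100100100
             ^
That bit is 0.

Answer: 0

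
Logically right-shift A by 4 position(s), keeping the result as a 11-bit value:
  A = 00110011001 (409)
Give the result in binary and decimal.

Logical shift right by 4: drop the bottom 4 bit(s), prepend 4 zero(s) on the left.
  00110011001  ->  keep [0011001], discard [1001], prepend 0000
= 00000011001

Answer: 00000011001 (25)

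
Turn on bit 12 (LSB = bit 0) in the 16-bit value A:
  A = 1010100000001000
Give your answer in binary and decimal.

Mask = 1 << 12 = 0001000000000000
Bit 12 of A is 0, so OR-ing with the mask flips it to 1.
  1010100000001000
| 0001000000000000
------------------
  1011100000001000

Answer: 1011100000001000 (47112)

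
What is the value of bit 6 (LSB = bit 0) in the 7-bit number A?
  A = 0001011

Bit 6 is the 7th from the right.
  0001011
  ^
That bit is 0.

Answer: 0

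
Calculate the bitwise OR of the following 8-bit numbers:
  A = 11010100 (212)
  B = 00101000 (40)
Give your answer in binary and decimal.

Apply | to each column (1 where either bit is 1):
  11010100
| 00101000
----------
  11111100

Answer: 11111100 (252)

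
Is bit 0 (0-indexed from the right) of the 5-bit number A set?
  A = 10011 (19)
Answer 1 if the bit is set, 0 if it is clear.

Bit 0 is the 1st from the right.
  10011
      ^
That bit is 1.

Answer: 1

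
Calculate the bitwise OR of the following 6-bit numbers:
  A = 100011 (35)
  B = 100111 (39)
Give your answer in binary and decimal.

Apply | to each column (1 where either bit is 1):
  100011
| 100111
--------
  100111

Answer: 100111 (39)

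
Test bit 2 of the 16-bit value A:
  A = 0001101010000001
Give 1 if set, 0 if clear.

Bit 2 is the 3rd from the right.
  0001101010000001
               ^
That bit is 0.

Answer: 0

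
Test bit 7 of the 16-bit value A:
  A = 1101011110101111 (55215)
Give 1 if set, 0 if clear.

Bit 7 is the 8th from the right.
  1101011110101111
          ^
That bit is 1.

Answer: 1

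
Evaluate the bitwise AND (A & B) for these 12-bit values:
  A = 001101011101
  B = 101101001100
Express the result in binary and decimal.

Apply & to each column (1 only where both bits are 1):
  001101011101
& 101101001100
--------------
  001101001100

Answer: 001101001100 (844)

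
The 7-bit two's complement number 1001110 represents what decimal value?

MSB is 1, so the value is negative. Find the magnitude:
1. Invert bits:  0110001
2. Add 1:        0110010  = 50
3. Apply sign:   -50

Answer: -50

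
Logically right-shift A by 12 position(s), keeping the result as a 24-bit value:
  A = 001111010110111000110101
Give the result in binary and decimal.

Logical shift right by 12: drop the bottom 12 bit(s), prepend 12 zero(s) on the left.
  001111010110111000110101  ->  keep [001111010110], discard [111000110101], prepend 000000000000
= 000000000000001111010110

Answer: 000000000000001111010110 (982)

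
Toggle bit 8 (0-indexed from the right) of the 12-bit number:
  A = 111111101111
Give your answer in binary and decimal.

Mask = 1 << 8 = 000100000000
Bit 8 of A is 1; XOR with the mask flips it to 0.
  111111101111
^ 000100000000
--------------
  111011101111

Answer: 111011101111 (3823)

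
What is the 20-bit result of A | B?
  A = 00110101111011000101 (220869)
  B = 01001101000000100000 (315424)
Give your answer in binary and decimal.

Apply | to each column (1 where either bit is 1):
  00110101111011000101
| 01001101000000100000
----------------------
  01111101111011100101

Answer: 01111101111011100101 (515813)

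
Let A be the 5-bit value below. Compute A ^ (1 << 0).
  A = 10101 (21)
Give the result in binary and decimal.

Mask = 1 << 0 = 00001
Bit 0 of A is 1; XOR with the mask flips it to 0.
  10101
^ 00001
-------
  10100

Answer: 10100 (20)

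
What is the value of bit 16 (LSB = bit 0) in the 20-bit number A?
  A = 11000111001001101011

Bit 16 is the 17th from the right.
  11000111001001101011
     ^
That bit is 0.

Answer: 0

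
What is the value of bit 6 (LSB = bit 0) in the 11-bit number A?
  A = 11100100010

Bit 6 is the 7th from the right.
  11100100010
      ^
That bit is 0.

Answer: 0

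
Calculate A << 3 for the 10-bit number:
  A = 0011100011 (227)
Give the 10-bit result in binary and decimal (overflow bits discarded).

Shift left by 3: drop the top 3 bit(s), append 3 zero(s) on the right.
  0011100011  ->  discard [001], keep [1100011], append 000
= 1100011000

Answer: 1100011000 (792)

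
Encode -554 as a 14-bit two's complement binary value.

1. Binary of +554:  00001000101010
2. Invert bits:     11110111010101
3. Add 1:           11110111010110

Answer: 11110111010110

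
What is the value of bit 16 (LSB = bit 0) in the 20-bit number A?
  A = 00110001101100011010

Bit 16 is the 17th from the right.
  00110001101100011010
     ^
That bit is 1.

Answer: 1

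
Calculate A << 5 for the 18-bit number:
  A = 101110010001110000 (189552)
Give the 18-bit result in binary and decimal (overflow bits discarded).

Shift left by 5: drop the top 5 bit(s), append 5 zero(s) on the right.
  101110010001110000  ->  discard [10111], keep [0010001110000], append 00000
= 001000111000000000

Answer: 001000111000000000 (36352)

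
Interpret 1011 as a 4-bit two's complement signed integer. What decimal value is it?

MSB is 1, so the value is negative. Find the magnitude:
1. Invert bits:  0100
2. Add 1:        0101  = 5
3. Apply sign:   -5

Answer: -5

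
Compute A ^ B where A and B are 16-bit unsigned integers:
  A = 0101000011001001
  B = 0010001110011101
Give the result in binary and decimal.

Apply ^ to each column (1 where bits differ):
  0101000011001001
^ 0010001110011101
------------------
  0111001101010100

Answer: 0111001101010100 (29524)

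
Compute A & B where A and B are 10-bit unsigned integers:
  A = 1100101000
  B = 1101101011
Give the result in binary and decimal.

Apply & to each column (1 only where both bits are 1):
  1100101000
& 1101101011
------------
  1100101000

Answer: 1100101000 (808)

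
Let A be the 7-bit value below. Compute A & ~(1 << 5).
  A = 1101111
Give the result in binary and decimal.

Mask = ~(1 << 5) = 1011111
Bit 5 of A is 1, so AND-ing with the mask clears it to 0.
  1101111
& 1011111
---------
  1001111

Answer: 1001111 (79)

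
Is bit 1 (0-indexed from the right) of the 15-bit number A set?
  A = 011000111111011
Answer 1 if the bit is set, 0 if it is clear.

Bit 1 is the 2nd from the right.
  011000111111011
               ^
That bit is 1.

Answer: 1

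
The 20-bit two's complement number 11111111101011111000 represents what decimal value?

MSB is 1, so the value is negative. Find the magnitude:
1. Invert bits:  00000000010100000111
2. Add 1:        00000000010100001000  = 1288
3. Apply sign:   -1288

Answer: -1288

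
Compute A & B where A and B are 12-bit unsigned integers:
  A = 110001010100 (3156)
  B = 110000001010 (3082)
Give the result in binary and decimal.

Apply & to each column (1 only where both bits are 1):
  110001010100
& 110000001010
--------------
  110000000000

Answer: 110000000000 (3072)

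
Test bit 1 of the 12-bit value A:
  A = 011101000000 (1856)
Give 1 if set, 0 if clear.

Bit 1 is the 2nd from the right.
  011101000000
            ^
That bit is 0.

Answer: 0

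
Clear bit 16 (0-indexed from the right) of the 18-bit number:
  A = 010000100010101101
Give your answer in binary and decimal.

Mask = ~(1 << 16) = 101111111111111111
Bit 16 of A is 1, so AND-ing with the mask clears it to 0.
  010000100010101101
& 101111111111111111
--------------------
  000000100010101101

Answer: 000000100010101101 (2221)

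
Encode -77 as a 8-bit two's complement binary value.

1. Binary of +77:  01001101
2. Invert bits:     10110010
3. Add 1:           10110011

Answer: 10110011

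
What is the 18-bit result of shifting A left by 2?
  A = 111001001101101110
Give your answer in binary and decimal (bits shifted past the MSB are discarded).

Shift left by 2: drop the top 2 bit(s), append 2 zero(s) on the right.
  111001001101101110  ->  discard [11], keep [1001001101101110], append 00
= 100100110110111000

Answer: 100100110110111000 (150968)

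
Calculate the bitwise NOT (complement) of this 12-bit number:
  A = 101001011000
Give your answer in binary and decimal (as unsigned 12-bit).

Flip each bit (0->1, 1->0):
  101001011000
  010110100111

Answer: 010110100111 (1447)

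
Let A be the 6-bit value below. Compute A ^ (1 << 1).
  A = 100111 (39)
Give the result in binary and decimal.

Mask = 1 << 1 = 000010
Bit 1 of A is 1; XOR with the mask flips it to 0.
  100111
^ 000010
--------
  100101

Answer: 100101 (37)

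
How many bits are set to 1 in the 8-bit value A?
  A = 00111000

00111000
1-bits at positions (from bit 0 = LSB): 3, 4, 5
Count = 3

Answer: 3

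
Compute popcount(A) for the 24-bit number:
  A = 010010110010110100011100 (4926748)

010010110010110100011100
1-bits at positions (from bit 0 = LSB): 2, 3, 4, 8, 10, 11, 13, 16, 17, 19, 22
Count = 11

Answer: 11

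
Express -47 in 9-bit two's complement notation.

1. Binary of +47:  000101111
2. Invert bits:     111010000
3. Add 1:           111010001

Answer: 111010001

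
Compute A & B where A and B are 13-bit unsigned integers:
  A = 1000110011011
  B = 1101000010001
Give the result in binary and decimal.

Apply & to each column (1 only where both bits are 1):
  1000110011011
& 1101000010001
---------------
  1000000010001

Answer: 1000000010001 (4113)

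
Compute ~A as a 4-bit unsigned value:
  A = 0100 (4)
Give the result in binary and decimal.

Flip each bit (0->1, 1->0):
  0100
  1011

Answer: 1011 (11)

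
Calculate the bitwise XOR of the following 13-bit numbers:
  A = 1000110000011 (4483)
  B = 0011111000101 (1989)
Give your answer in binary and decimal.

Apply ^ to each column (1 where bits differ):
  1000110000011
^ 0011111000101
---------------
  1011001000110

Answer: 1011001000110 (5702)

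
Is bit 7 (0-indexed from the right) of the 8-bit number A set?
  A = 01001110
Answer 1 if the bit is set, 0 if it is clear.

Bit 7 is the 8th from the right.
  01001110
  ^
That bit is 0.

Answer: 0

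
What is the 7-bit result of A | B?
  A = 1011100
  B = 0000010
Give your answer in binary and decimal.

Apply | to each column (1 where either bit is 1):
  1011100
| 0000010
---------
  1011110

Answer: 1011110 (94)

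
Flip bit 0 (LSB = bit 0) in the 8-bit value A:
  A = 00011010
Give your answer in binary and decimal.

Mask = 1 << 0 = 00000001
Bit 0 of A is 0; XOR with the mask flips it to 1.
  00011010
^ 00000001
----------
  00011011

Answer: 00011011 (27)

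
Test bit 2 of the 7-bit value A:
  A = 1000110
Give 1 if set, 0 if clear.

Bit 2 is the 3rd from the right.
  1000110
      ^
That bit is 1.

Answer: 1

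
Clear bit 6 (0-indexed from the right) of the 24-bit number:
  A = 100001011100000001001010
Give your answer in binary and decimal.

Mask = ~(1 << 6) = 111111111111111110111111
Bit 6 of A is 1, so AND-ing with the mask clears it to 0.
  100001011100000001001010
& 111111111111111110111111
--------------------------
  100001011100000000001010

Answer: 100001011100000000001010 (8765450)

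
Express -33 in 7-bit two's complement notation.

1. Binary of +33:  0100001
2. Invert bits:     1011110
3. Add 1:           1011111

Answer: 1011111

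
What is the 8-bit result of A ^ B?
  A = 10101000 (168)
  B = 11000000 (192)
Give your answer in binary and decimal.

Apply ^ to each column (1 where bits differ):
  10101000
^ 11000000
----------
  01101000

Answer: 01101000 (104)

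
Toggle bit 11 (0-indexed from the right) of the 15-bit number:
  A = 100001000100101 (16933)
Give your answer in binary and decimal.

Mask = 1 << 11 = 000100000000000
Bit 11 of A is 0; XOR with the mask flips it to 1.
  100001000100101
^ 000100000000000
-----------------
  100101000100101

Answer: 100101000100101 (18981)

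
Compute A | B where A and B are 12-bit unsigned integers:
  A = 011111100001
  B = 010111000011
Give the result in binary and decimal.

Apply | to each column (1 where either bit is 1):
  011111100001
| 010111000011
--------------
  011111100011

Answer: 011111100011 (2019)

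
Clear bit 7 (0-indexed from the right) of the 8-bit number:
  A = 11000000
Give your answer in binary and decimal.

Mask = ~(1 << 7) = 01111111
Bit 7 of A is 1, so AND-ing with the mask clears it to 0.
  11000000
& 01111111
----------
  01000000

Answer: 01000000 (64)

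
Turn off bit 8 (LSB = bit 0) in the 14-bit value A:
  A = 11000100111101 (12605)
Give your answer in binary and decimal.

Mask = ~(1 << 8) = 11111011111111
Bit 8 of A is 1, so AND-ing with the mask clears it to 0.
  11000100111101
& 11111011111111
----------------
  11000000111101

Answer: 11000000111101 (12349)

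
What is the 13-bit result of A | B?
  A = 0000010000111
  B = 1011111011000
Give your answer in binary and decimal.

Apply | to each column (1 where either bit is 1):
  0000010000111
| 1011111011000
---------------
  1011111011111

Answer: 1011111011111 (6111)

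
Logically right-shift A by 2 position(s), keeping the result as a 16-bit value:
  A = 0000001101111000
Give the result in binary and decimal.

Logical shift right by 2: drop the bottom 2 bit(s), prepend 2 zero(s) on the left.
  0000001101111000  ->  keep [00000011011110], discard [00], prepend 00
= 0000000011011110

Answer: 0000000011011110 (222)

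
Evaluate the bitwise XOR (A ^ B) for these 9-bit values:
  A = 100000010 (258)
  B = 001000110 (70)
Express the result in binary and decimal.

Apply ^ to each column (1 where bits differ):
  100000010
^ 001000110
-----------
  101000100

Answer: 101000100 (324)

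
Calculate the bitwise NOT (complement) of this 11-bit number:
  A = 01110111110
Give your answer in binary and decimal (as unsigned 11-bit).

Flip each bit (0->1, 1->0):
  01110111110
  10001000001

Answer: 10001000001 (1089)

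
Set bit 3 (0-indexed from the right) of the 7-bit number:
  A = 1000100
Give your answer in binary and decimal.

Mask = 1 << 3 = 0001000
Bit 3 of A is 0, so OR-ing with the mask flips it to 1.
  1000100
| 0001000
---------
  1001100

Answer: 1001100 (76)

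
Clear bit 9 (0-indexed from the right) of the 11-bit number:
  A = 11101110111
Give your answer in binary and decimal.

Mask = ~(1 << 9) = 10111111111
Bit 9 of A is 1, so AND-ing with the mask clears it to 0.
  11101110111
& 10111111111
-------------
  10101110111

Answer: 10101110111 (1399)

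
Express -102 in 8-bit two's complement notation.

1. Binary of +102:  01100110
2. Invert bits:     10011001
3. Add 1:           10011010

Answer: 10011010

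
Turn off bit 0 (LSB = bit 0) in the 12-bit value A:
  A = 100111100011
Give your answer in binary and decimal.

Mask = ~(1 << 0) = 111111111110
Bit 0 of A is 1, so AND-ing with the mask clears it to 0.
  100111100011
& 111111111110
--------------
  100111100010

Answer: 100111100010 (2530)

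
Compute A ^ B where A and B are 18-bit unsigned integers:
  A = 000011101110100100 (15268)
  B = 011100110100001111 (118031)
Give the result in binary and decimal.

Apply ^ to each column (1 where bits differ):
  000011101110100100
^ 011100110100001111
--------------------
  011111011010101011

Answer: 011111011010101011 (128683)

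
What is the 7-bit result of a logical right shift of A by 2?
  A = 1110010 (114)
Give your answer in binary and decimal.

Logical shift right by 2: drop the bottom 2 bit(s), prepend 2 zero(s) on the left.
  1110010  ->  keep [11100], discard [10], prepend 00
= 0011100

Answer: 0011100 (28)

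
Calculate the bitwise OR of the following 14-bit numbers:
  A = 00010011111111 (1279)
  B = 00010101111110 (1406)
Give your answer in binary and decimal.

Apply | to each column (1 where either bit is 1):
  00010011111111
| 00010101111110
----------------
  00010111111111

Answer: 00010111111111 (1535)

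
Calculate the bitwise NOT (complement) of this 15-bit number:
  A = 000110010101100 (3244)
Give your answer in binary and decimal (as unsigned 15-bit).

Flip each bit (0->1, 1->0):
  000110010101100
  111001101010011

Answer: 111001101010011 (29523)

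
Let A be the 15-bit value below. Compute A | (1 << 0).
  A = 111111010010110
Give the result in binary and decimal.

Mask = 1 << 0 = 000000000000001
Bit 0 of A is 0, so OR-ing with the mask flips it to 1.
  111111010010110
| 000000000000001
-----------------
  111111010010111

Answer: 111111010010111 (32407)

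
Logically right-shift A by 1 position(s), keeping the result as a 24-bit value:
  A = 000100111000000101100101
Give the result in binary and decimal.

Logical shift right by 1: drop the bottom 1 bit(s), prepend 1 zero(s) on the left.
  000100111000000101100101  ->  keep [00010011100000010110010], discard [1], prepend 0
= 000010011100000010110010

Answer: 000010011100000010110010 (639154)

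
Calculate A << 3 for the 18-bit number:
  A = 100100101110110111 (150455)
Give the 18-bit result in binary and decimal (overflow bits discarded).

Shift left by 3: drop the top 3 bit(s), append 3 zero(s) on the right.
  100100101110110111  ->  discard [100], keep [100101110110111], append 000
= 100101110110111000

Answer: 100101110110111000 (155064)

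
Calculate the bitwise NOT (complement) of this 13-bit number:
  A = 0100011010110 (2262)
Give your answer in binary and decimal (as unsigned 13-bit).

Flip each bit (0->1, 1->0):
  0100011010110
  1011100101001

Answer: 1011100101001 (5929)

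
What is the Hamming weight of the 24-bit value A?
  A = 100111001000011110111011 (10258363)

100111001000011110111011
1-bits at positions (from bit 0 = LSB): 0, 1, 3, 4, 5, 7, 8, 9, 10, 15, 18, 19, 20, 23
Count = 14

Answer: 14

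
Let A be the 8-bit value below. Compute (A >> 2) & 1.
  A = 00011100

Bit 2 is the 3rd from the right.
  00011100
       ^
That bit is 1.

Answer: 1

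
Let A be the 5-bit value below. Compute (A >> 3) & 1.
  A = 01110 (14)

Bit 3 is the 4th from the right.
  01110
   ^
That bit is 1.

Answer: 1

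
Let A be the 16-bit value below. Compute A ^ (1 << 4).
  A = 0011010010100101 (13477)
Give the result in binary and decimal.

Mask = 1 << 4 = 0000000000010000
Bit 4 of A is 0; XOR with the mask flips it to 1.
  0011010010100101
^ 0000000000010000
------------------
  0011010010110101

Answer: 0011010010110101 (13493)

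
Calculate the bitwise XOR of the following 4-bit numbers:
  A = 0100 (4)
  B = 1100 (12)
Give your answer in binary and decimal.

Apply ^ to each column (1 where bits differ):
  0100
^ 1100
------
  1000

Answer: 1000 (8)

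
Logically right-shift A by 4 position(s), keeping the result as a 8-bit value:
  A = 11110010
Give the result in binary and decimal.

Logical shift right by 4: drop the bottom 4 bit(s), prepend 4 zero(s) on the left.
  11110010  ->  keep [1111], discard [0010], prepend 0000
= 00001111

Answer: 00001111 (15)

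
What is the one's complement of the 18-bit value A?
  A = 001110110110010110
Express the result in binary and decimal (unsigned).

Flip each bit (0->1, 1->0):
  001110110110010110
  110001001001101001

Answer: 110001001001101001 (201321)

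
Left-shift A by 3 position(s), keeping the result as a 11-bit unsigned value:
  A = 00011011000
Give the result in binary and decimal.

Shift left by 3: drop the top 3 bit(s), append 3 zero(s) on the right.
  00011011000  ->  discard [000], keep [11011000], append 000
= 11011000000

Answer: 11011000000 (1728)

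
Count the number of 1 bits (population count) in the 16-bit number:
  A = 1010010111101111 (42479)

1010010111101111
1-bits at positions (from bit 0 = LSB): 0, 1, 2, 3, 5, 6, 7, 8, 10, 13, 15
Count = 11

Answer: 11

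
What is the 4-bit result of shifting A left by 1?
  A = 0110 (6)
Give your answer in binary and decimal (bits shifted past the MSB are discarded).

Shift left by 1: drop the top 1 bit(s), append 1 zero(s) on the right.
  0110  ->  discard [0], keep [110], append 0
= 1100

Answer: 1100 (12)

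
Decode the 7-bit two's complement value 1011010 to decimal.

MSB is 1, so the value is negative. Find the magnitude:
1. Invert bits:  0100101
2. Add 1:        0100110  = 38
3. Apply sign:   -38

Answer: -38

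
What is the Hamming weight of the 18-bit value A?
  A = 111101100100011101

111101100100011101
1-bits at positions (from bit 0 = LSB): 0, 2, 3, 4, 8, 11, 12, 14, 15, 16, 17
Count = 11

Answer: 11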